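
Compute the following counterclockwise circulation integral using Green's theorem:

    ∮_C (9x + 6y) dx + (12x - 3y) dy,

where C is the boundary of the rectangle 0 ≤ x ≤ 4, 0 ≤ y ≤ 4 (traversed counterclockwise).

Green's theorem converts the closed line integral into a double integral over the enclosed region D:

    ∮_C P dx + Q dy = ∬_D (∂Q/∂x - ∂P/∂y) dA.

Here P = 9x + 6y, Q = 12x - 3y, so

    ∂Q/∂x = 12,    ∂P/∂y = 6,
    ∂Q/∂x - ∂P/∂y = 6.

D is the region 0 ≤ x ≤ 4, 0 ≤ y ≤ 4. Evaluating the double integral:

    ∬_D (6) dA = ∫_0^{4} ∫_0^{4} (6) dy dx.

Inner (y from 0 to 4): 24.
Outer (x from 0 to 4): 96.

Therefore ∮_C P dx + Q dy = 96.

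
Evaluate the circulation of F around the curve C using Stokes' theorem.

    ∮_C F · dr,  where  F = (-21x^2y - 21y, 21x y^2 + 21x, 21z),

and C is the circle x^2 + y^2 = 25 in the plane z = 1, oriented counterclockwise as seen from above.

Let S be the flat disk x^2 + y^2 ≤ 25 in the plane z = 1, with upward unit normal n̂ = ẑ. By Stokes' theorem,

    ∮_C F · dr = ∬_S (∇ × F) · n̂ dS = ∬_D (curl F)_z dA,

where D is the disk x^2 + y^2 ≤ 25.

Compute the curl of F = (-21x^2y - 21y, 21x y^2 + 21x, 21z):
    (∇ × F)_x = ∂F_z/∂y - ∂F_y/∂z = 0,
    (∇ × F)_y = ∂F_x/∂z - ∂F_z/∂x = 0,
    (∇ × F)_z = ∂F_y/∂x - ∂F_x/∂y = 21x^2 + 21y^2 + 42.

On z = 1, (curl F)_z = 21x^2 + 21y^2 + 42.

Convert to polar (x = r cos θ, y = r sin θ, dA = r dr dθ); the integrand becomes 21r^2 + 42, so

    ∬_D (curl F)_z dA = ∫_0^{2π} ∫_0^{5} (21r^2 + 42) · r dr dθ.

Inner (r from 0 to 5): 15225/4.
Outer (θ from 0 to 2π): 15225π/2.

Therefore ∮_C F · dr = 15225π/2.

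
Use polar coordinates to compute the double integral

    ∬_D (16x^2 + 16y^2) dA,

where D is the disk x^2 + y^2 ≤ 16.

The region D is 0 ≤ r ≤ 4, 0 ≤ θ ≤ 2π in polar coordinates, where x = r cos(θ), y = r sin(θ), and dA = r dr dθ.

Under the substitution, the integrand becomes 16r^2, so

    ∬_D (16x^2 + 16y^2) dA = ∫_{0}^{2π} ∫_{0}^{4} (16r^2) · r dr dθ.

Inner integral (in r): ∫_{0}^{4} (16r^2) · r dr = 1024.

Outer integral (in θ): ∫_{0}^{2π} (1024) dθ = 2048π.

Therefore ∬_D (16x^2 + 16y^2) dA = 2048π.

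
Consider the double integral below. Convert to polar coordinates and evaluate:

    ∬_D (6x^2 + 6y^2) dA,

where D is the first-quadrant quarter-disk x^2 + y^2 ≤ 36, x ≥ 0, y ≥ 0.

The region D is 0 ≤ r ≤ 6, 0 ≤ θ ≤ π/2 in polar coordinates, where x = r cos(θ), y = r sin(θ), and dA = r dr dθ.

Under the substitution, the integrand becomes 6r^2, so

    ∬_D (6x^2 + 6y^2) dA = ∫_{0}^{π/2} ∫_{0}^{6} (6r^2) · r dr dθ.

Inner integral (in r): ∫_{0}^{6} (6r^2) · r dr = 1944.

Outer integral (in θ): ∫_{0}^{π/2} (1944) dθ = 972π.

Therefore ∬_D (6x^2 + 6y^2) dA = 972π.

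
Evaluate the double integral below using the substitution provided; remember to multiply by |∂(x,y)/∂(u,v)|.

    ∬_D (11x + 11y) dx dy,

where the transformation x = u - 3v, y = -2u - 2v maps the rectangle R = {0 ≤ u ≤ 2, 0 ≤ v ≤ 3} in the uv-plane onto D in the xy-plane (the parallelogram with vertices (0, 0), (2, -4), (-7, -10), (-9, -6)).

Compute the Jacobian determinant of (x, y) with respect to (u, v):

    ∂(x,y)/∂(u,v) = | 1  -3 | = (1)(-2) - (-3)(-2) = -8.
                   | -2  -2 |

Its absolute value is |J| = 8 (the area scaling factor).

Substituting x = u - 3v, y = -2u - 2v into the integrand,

    11x + 11y → -11u - 55v,

so the integral becomes

    ∬_R (-11u - 55v) · |J| du dv = ∫_0^2 ∫_0^3 (-88u - 440v) dv du.

Inner (v): -264u - 1980.
Outer (u): -4488.

Therefore ∬_D (11x + 11y) dx dy = -4488.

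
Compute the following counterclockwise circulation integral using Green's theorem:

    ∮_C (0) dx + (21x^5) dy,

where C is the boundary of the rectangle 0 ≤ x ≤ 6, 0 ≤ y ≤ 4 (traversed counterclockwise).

Green's theorem converts the closed line integral into a double integral over the enclosed region D:

    ∮_C P dx + Q dy = ∬_D (∂Q/∂x - ∂P/∂y) dA.

Here P = 0, Q = 21x^5, so

    ∂Q/∂x = 105x^4,    ∂P/∂y = 0,
    ∂Q/∂x - ∂P/∂y = 105x^4.

D is the region 0 ≤ x ≤ 6, 0 ≤ y ≤ 4. Evaluating the double integral:

    ∬_D (105x^4) dA = ∫_0^{6} ∫_0^{4} (105x^4) dy dx.

Inner (y from 0 to 4): 420x^4.
Outer (x from 0 to 6): 653184.

Therefore ∮_C P dx + Q dy = 653184.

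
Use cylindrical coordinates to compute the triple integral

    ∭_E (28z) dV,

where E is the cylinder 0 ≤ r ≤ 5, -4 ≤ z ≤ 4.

In cylindrical coordinates, x = r cos(θ), y = r sin(θ), z = z, and dV = r dr dθ dz.

The integrand becomes 28z, so

    ∭_E (28z) dV = ∫_{0}^{2π} ∫_{0}^{5} ∫_{-4}^{4} (28z) · r dz dr dθ.

Inner (z): 0.
Middle (r from 0 to 5): 0.
Outer (θ): 0.

Therefore the triple integral equals 0.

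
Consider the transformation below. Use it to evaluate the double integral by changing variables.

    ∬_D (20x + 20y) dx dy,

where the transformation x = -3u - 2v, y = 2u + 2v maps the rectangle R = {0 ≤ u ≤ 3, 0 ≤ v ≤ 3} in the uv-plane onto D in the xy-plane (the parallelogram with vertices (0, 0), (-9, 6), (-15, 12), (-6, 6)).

Compute the Jacobian determinant of (x, y) with respect to (u, v):

    ∂(x,y)/∂(u,v) = | -3  -2 | = (-3)(2) - (-2)(2) = -2.
                   | 2  2 |

Its absolute value is |J| = 2 (the area scaling factor).

Substituting x = -3u - 2v, y = 2u + 2v into the integrand,

    20x + 20y → -20u,

so the integral becomes

    ∬_R (-20u) · |J| du dv = ∫_0^3 ∫_0^3 (-40u) dv du.

Inner (v): -120u.
Outer (u): -540.

Therefore ∬_D (20x + 20y) dx dy = -540.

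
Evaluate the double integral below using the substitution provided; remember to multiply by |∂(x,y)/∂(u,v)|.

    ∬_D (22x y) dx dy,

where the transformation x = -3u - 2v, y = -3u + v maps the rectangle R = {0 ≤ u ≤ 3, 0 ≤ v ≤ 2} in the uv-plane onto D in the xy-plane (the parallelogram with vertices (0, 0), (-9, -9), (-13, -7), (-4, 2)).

Compute the Jacobian determinant of (x, y) with respect to (u, v):

    ∂(x,y)/∂(u,v) = | -3  -2 | = (-3)(1) - (-2)(-3) = -9.
                   | -3  1 |

Its absolute value is |J| = 9 (the area scaling factor).

Substituting x = -3u - 2v, y = -3u + v into the integrand,

    22x y → 198u^2 + 66u v - 44v^2,

so the integral becomes

    ∬_R (198u^2 + 66u v - 44v^2) · |J| du dv = ∫_0^3 ∫_0^2 (1782u^2 + 594u v - 396v^2) dv du.

Inner (v): 3564u^2 + 1188u - 1056.
Outer (u): 34254.

Therefore ∬_D (22x y) dx dy = 34254.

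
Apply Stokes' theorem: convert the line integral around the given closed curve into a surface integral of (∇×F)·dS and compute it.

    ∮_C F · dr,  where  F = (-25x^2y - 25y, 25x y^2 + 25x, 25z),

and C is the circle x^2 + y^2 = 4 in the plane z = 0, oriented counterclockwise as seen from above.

Let S be the flat disk x^2 + y^2 ≤ 4 in the plane z = 0, with upward unit normal n̂ = ẑ. By Stokes' theorem,

    ∮_C F · dr = ∬_S (∇ × F) · n̂ dS = ∬_D (curl F)_z dA,

where D is the disk x^2 + y^2 ≤ 4.

Compute the curl of F = (-25x^2y - 25y, 25x y^2 + 25x, 25z):
    (∇ × F)_x = ∂F_z/∂y - ∂F_y/∂z = 0,
    (∇ × F)_y = ∂F_x/∂z - ∂F_z/∂x = 0,
    (∇ × F)_z = ∂F_y/∂x - ∂F_x/∂y = 25x^2 + 25y^2 + 50.

On z = 0, (curl F)_z = 25x^2 + 25y^2 + 50.

Convert to polar (x = r cos θ, y = r sin θ, dA = r dr dθ); the integrand becomes 25r^2 + 50, so

    ∬_D (curl F)_z dA = ∫_0^{2π} ∫_0^{2} (25r^2 + 50) · r dr dθ.

Inner (r from 0 to 2): 200.
Outer (θ from 0 to 2π): 400π.

Therefore ∮_C F · dr = 400π.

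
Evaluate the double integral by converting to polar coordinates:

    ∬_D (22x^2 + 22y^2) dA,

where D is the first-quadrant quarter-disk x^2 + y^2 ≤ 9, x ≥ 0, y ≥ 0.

The region D is 0 ≤ r ≤ 3, 0 ≤ θ ≤ π/2 in polar coordinates, where x = r cos(θ), y = r sin(θ), and dA = r dr dθ.

Under the substitution, the integrand becomes 22r^2, so

    ∬_D (22x^2 + 22y^2) dA = ∫_{0}^{π/2} ∫_{0}^{3} (22r^2) · r dr dθ.

Inner integral (in r): ∫_{0}^{3} (22r^2) · r dr = 891/2.

Outer integral (in θ): ∫_{0}^{π/2} (891/2) dθ = 891π/4.

Therefore ∬_D (22x^2 + 22y^2) dA = 891π/4.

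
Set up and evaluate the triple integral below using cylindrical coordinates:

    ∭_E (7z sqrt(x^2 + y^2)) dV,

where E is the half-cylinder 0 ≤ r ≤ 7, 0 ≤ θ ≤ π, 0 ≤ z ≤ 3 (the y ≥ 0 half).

In cylindrical coordinates, x = r cos(θ), y = r sin(θ), z = z, and dV = r dr dθ dz.

The integrand becomes 7r z, so

    ∭_E (7z sqrt(x^2 + y^2)) dV = ∫_{0}^{π} ∫_{0}^{7} ∫_{0}^{3} (7r z) · r dz dr dθ.

Inner (z): 63r^2/2.
Middle (r from 0 to 7): 7203/2.
Outer (θ): 7203π/2.

Therefore the triple integral equals 7203π/2.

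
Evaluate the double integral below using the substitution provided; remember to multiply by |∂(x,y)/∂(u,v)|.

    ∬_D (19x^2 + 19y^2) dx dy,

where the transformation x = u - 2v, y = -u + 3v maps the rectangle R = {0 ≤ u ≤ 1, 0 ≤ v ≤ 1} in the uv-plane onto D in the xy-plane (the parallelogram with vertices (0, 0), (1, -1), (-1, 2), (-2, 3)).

Compute the Jacobian determinant of (x, y) with respect to (u, v):

    ∂(x,y)/∂(u,v) = | 1  -2 | = (1)(3) - (-2)(-1) = 1.
                   | -1  3 |

Its absolute value is |J| = 1 (the area scaling factor).

Substituting x = u - 2v, y = -u + 3v into the integrand,

    19x^2 + 19y^2 → 38u^2 - 190u v + 247v^2,

so the integral becomes

    ∬_R (38u^2 - 190u v + 247v^2) · |J| du dv = ∫_0^1 ∫_0^1 (38u^2 - 190u v + 247v^2) dv du.

Inner (v): 38u^2 - 95u + 247/3.
Outer (u): 95/2.

Therefore ∬_D (19x^2 + 19y^2) dx dy = 95/2.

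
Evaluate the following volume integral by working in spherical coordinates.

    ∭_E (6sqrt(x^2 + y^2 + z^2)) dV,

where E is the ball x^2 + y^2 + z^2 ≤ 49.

In spherical coordinates, x = ρ sin(φ) cos(θ), y = ρ sin(φ) sin(θ), z = ρ cos(φ), and dV = ρ^2 sin(φ) dρ dφ dθ.

The integrand becomes 6ρ, so

    ∭_E (6sqrt(x^2 + y^2 + z^2)) dV = ∫_{0}^{2π} ∫_{0}^{π} ∫_{0}^{7} (6ρ) · ρ^2 sin(φ) dρ dφ dθ.

Inner (ρ): 7203sin(φ)/2.
Middle (φ): 7203.
Outer (θ): 14406π.

Therefore the triple integral equals 14406π.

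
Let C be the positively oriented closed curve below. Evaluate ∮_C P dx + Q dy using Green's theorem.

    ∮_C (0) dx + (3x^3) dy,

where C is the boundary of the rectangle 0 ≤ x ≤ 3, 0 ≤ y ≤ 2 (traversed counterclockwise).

Green's theorem converts the closed line integral into a double integral over the enclosed region D:

    ∮_C P dx + Q dy = ∬_D (∂Q/∂x - ∂P/∂y) dA.

Here P = 0, Q = 3x^3, so

    ∂Q/∂x = 9x^2,    ∂P/∂y = 0,
    ∂Q/∂x - ∂P/∂y = 9x^2.

D is the region 0 ≤ x ≤ 3, 0 ≤ y ≤ 2. Evaluating the double integral:

    ∬_D (9x^2) dA = ∫_0^{3} ∫_0^{2} (9x^2) dy dx.

Inner (y from 0 to 2): 18x^2.
Outer (x from 0 to 3): 162.

Therefore ∮_C P dx + Q dy = 162.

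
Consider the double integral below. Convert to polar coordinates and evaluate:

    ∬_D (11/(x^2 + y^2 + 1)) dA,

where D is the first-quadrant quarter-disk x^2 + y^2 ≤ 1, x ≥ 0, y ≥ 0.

The region D is 0 ≤ r ≤ 1, 0 ≤ θ ≤ π/2 in polar coordinates, where x = r cos(θ), y = r sin(θ), and dA = r dr dθ.

Under the substitution, the integrand becomes 11/(r^2 + 1), so

    ∬_D (11/(x^2 + y^2 + 1)) dA = ∫_{0}^{π/2} ∫_{0}^{1} (11/(r^2 + 1)) · r dr dθ.

Inner integral (in r): ∫_{0}^{1} (11/(r^2 + 1)) · r dr = 11log(2)/2.

Outer integral (in θ): ∫_{0}^{π/2} (11log(2)/2) dθ = 11π log(2)/4.

Therefore ∬_D (11/(x^2 + y^2 + 1)) dA = 11π log(2)/4.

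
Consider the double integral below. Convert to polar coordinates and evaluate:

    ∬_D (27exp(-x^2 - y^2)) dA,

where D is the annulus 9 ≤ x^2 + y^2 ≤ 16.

The region D is 3 ≤ r ≤ 4, 0 ≤ θ ≤ 2π in polar coordinates, where x = r cos(θ), y = r sin(θ), and dA = r dr dθ.

Under the substitution, the integrand becomes 27exp(-r^2), so

    ∬_D (27exp(-x^2 - y^2)) dA = ∫_{0}^{2π} ∫_{3}^{4} (27exp(-r^2)) · r dr dθ.

Inner integral (in r): ∫_{3}^{4} (27exp(-r^2)) · r dr = -(27 - 27exp(7))exp(-16)/2.

Outer integral (in θ): ∫_{0}^{2π} (-(27 - 27exp(7))exp(-16)/2) dθ = -27π (1 - exp(7))exp(-16).

Therefore ∬_D (27exp(-x^2 - y^2)) dA = -27π (1 - exp(7))exp(-16).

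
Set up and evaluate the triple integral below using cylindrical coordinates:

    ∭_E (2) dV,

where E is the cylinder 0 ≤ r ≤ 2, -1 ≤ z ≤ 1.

In cylindrical coordinates, x = r cos(θ), y = r sin(θ), z = z, and dV = r dr dθ dz.

The integrand becomes 2, so

    ∭_E (2) dV = ∫_{0}^{2π} ∫_{0}^{2} ∫_{-1}^{1} (2) · r dz dr dθ.

Inner (z): 4r.
Middle (r from 0 to 2): 8.
Outer (θ): 16π.

Therefore the triple integral equals 16π.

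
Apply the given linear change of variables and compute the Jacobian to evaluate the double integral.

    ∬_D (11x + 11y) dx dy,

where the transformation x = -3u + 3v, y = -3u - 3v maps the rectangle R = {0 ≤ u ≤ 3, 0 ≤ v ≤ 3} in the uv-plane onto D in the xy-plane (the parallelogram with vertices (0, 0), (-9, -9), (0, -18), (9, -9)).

Compute the Jacobian determinant of (x, y) with respect to (u, v):

    ∂(x,y)/∂(u,v) = | -3  3 | = (-3)(-3) - (3)(-3) = 18.
                   | -3  -3 |

Its absolute value is |J| = 18 (the area scaling factor).

Substituting x = -3u + 3v, y = -3u - 3v into the integrand,

    11x + 11y → -66u,

so the integral becomes

    ∬_R (-66u) · |J| du dv = ∫_0^3 ∫_0^3 (-1188u) dv du.

Inner (v): -3564u.
Outer (u): -16038.

Therefore ∬_D (11x + 11y) dx dy = -16038.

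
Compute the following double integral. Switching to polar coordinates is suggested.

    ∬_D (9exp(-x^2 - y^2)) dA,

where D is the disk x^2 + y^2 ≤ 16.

The region D is 0 ≤ r ≤ 4, 0 ≤ θ ≤ 2π in polar coordinates, where x = r cos(θ), y = r sin(θ), and dA = r dr dθ.

Under the substitution, the integrand becomes 9exp(-r^2), so

    ∬_D (9exp(-x^2 - y^2)) dA = ∫_{0}^{2π} ∫_{0}^{4} (9exp(-r^2)) · r dr dθ.

Inner integral (in r): ∫_{0}^{4} (9exp(-r^2)) · r dr = 9/2 - 9exp(-16)/2.

Outer integral (in θ): ∫_{0}^{2π} (9/2 - 9exp(-16)/2) dθ = -9π exp(-16) + 9π.

Therefore ∬_D (9exp(-x^2 - y^2)) dA = -9π exp(-16) + 9π.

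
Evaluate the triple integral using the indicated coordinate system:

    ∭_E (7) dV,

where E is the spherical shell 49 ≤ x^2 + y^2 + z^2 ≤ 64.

In spherical coordinates, x = ρ sin(φ) cos(θ), y = ρ sin(φ) sin(θ), z = ρ cos(φ), and dV = ρ^2 sin(φ) dρ dφ dθ.

The integrand becomes 7, so

    ∭_E (7) dV = ∫_{0}^{2π} ∫_{0}^{π} ∫_{7}^{8} (7) · ρ^2 sin(φ) dρ dφ dθ.

Inner (ρ): 1183sin(φ)/3.
Middle (φ): 2366/3.
Outer (θ): 4732π/3.

Therefore the triple integral equals 4732π/3.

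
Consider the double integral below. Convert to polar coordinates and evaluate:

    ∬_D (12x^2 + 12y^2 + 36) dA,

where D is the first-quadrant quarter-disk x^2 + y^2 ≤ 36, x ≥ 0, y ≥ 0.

The region D is 0 ≤ r ≤ 6, 0 ≤ θ ≤ π/2 in polar coordinates, where x = r cos(θ), y = r sin(θ), and dA = r dr dθ.

Under the substitution, the integrand becomes 12r^2 + 36, so

    ∬_D (12x^2 + 12y^2 + 36) dA = ∫_{0}^{π/2} ∫_{0}^{6} (12r^2 + 36) · r dr dθ.

Inner integral (in r): ∫_{0}^{6} (12r^2 + 36) · r dr = 4536.

Outer integral (in θ): ∫_{0}^{π/2} (4536) dθ = 2268π.

Therefore ∬_D (12x^2 + 12y^2 + 36) dA = 2268π.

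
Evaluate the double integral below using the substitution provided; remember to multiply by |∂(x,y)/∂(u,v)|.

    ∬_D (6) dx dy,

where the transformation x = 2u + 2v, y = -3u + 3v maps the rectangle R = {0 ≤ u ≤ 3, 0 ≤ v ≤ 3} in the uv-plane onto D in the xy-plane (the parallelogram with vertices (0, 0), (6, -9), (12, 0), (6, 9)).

Compute the Jacobian determinant of (x, y) with respect to (u, v):

    ∂(x,y)/∂(u,v) = | 2  2 | = (2)(3) - (2)(-3) = 12.
                   | -3  3 |

Its absolute value is |J| = 12 (the area scaling factor).

Substituting x = 2u + 2v, y = -3u + 3v into the integrand,

    6 → 6,

so the integral becomes

    ∬_R (6) · |J| du dv = ∫_0^3 ∫_0^3 (72) dv du.

Inner (v): 216.
Outer (u): 648.

Therefore ∬_D (6) dx dy = 648.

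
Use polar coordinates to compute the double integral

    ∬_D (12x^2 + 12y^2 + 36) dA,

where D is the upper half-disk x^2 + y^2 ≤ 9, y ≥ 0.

The region D is 0 ≤ r ≤ 3, 0 ≤ θ ≤ π in polar coordinates, where x = r cos(θ), y = r sin(θ), and dA = r dr dθ.

Under the substitution, the integrand becomes 12r^2 + 36, so

    ∬_D (12x^2 + 12y^2 + 36) dA = ∫_{0}^{π} ∫_{0}^{3} (12r^2 + 36) · r dr dθ.

Inner integral (in r): ∫_{0}^{3} (12r^2 + 36) · r dr = 405.

Outer integral (in θ): ∫_{0}^{π} (405) dθ = 405π.

Therefore ∬_D (12x^2 + 12y^2 + 36) dA = 405π.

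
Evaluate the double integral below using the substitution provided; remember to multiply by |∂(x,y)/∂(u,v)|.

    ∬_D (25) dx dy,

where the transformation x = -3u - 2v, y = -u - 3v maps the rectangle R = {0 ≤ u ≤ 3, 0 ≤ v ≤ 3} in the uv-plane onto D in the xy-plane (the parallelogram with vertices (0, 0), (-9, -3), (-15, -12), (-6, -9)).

Compute the Jacobian determinant of (x, y) with respect to (u, v):

    ∂(x,y)/∂(u,v) = | -3  -2 | = (-3)(-3) - (-2)(-1) = 7.
                   | -1  -3 |

Its absolute value is |J| = 7 (the area scaling factor).

Substituting x = -3u - 2v, y = -u - 3v into the integrand,

    25 → 25,

so the integral becomes

    ∬_R (25) · |J| du dv = ∫_0^3 ∫_0^3 (175) dv du.

Inner (v): 525.
Outer (u): 1575.

Therefore ∬_D (25) dx dy = 1575.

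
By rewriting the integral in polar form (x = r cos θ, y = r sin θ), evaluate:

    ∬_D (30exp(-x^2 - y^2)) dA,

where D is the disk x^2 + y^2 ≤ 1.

The region D is 0 ≤ r ≤ 1, 0 ≤ θ ≤ 2π in polar coordinates, where x = r cos(θ), y = r sin(θ), and dA = r dr dθ.

Under the substitution, the integrand becomes 30exp(-r^2), so

    ∬_D (30exp(-x^2 - y^2)) dA = ∫_{0}^{2π} ∫_{0}^{1} (30exp(-r^2)) · r dr dθ.

Inner integral (in r): ∫_{0}^{1} (30exp(-r^2)) · r dr = 15 - 15exp(-1).

Outer integral (in θ): ∫_{0}^{2π} (15 - 15exp(-1)) dθ = -30π exp(-1) + 30π.

Therefore ∬_D (30exp(-x^2 - y^2)) dA = -30π exp(-1) + 30π.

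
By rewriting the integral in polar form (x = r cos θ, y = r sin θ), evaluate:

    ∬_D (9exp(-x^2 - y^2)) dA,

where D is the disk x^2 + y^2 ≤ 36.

The region D is 0 ≤ r ≤ 6, 0 ≤ θ ≤ 2π in polar coordinates, where x = r cos(θ), y = r sin(θ), and dA = r dr dθ.

Under the substitution, the integrand becomes 9exp(-r^2), so

    ∬_D (9exp(-x^2 - y^2)) dA = ∫_{0}^{2π} ∫_{0}^{6} (9exp(-r^2)) · r dr dθ.

Inner integral (in r): ∫_{0}^{6} (9exp(-r^2)) · r dr = 9/2 - 9exp(-36)/2.

Outer integral (in θ): ∫_{0}^{2π} (9/2 - 9exp(-36)/2) dθ = -9π exp(-36) + 9π.

Therefore ∬_D (9exp(-x^2 - y^2)) dA = -9π exp(-36) + 9π.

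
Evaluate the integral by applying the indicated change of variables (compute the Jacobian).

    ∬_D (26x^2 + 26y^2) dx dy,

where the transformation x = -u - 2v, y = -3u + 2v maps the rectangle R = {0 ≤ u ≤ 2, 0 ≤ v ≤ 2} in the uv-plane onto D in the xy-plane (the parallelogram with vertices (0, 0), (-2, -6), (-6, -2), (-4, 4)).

Compute the Jacobian determinant of (x, y) with respect to (u, v):

    ∂(x,y)/∂(u,v) = | -1  -2 | = (-1)(2) - (-2)(-3) = -8.
                   | -3  2 |

Its absolute value is |J| = 8 (the area scaling factor).

Substituting x = -u - 2v, y = -3u + 2v into the integrand,

    26x^2 + 26y^2 → 260u^2 - 208u v + 208v^2,

so the integral becomes

    ∬_R (260u^2 - 208u v + 208v^2) · |J| du dv = ∫_0^2 ∫_0^2 (2080u^2 - 1664u v + 1664v^2) dv du.

Inner (v): 4160u^2 - 3328u + 13312/3.
Outer (u): 13312.

Therefore ∬_D (26x^2 + 26y^2) dx dy = 13312.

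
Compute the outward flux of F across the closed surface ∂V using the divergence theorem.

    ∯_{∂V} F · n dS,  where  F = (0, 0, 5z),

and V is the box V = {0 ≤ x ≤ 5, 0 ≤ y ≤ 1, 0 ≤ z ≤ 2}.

By the divergence theorem,

    ∯_{∂V} F · n dS = ∭_V (∇ · F) dV.

Compute the divergence:
    ∇ · F = ∂F_x/∂x + ∂F_y/∂y + ∂F_z/∂z = 0 + 0 + 5 = 5.

V is a rectangular box, so dV = dx dy dz with 0 ≤ x ≤ 5, 0 ≤ y ≤ 1, 0 ≤ z ≤ 2.

Integrate (5) over V as an iterated integral:

    ∭_V (∇·F) dV = ∫_0^{5} ∫_0^{1} ∫_0^{2} (5) dz dy dx.

Inner (z from 0 to 2): 10.
Middle (y from 0 to 1): 10.
Outer (x from 0 to 5): 50.

Therefore ∯_{∂V} F · n dS = 50.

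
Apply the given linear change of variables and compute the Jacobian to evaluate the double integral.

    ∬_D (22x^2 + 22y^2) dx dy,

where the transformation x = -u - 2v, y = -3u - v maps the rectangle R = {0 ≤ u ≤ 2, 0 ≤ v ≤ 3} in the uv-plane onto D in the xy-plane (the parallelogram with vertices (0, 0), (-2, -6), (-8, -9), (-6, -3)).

Compute the Jacobian determinant of (x, y) with respect to (u, v):

    ∂(x,y)/∂(u,v) = | -1  -2 | = (-1)(-1) - (-2)(-3) = -5.
                   | -3  -1 |

Its absolute value is |J| = 5 (the area scaling factor).

Substituting x = -u - 2v, y = -3u - v into the integrand,

    22x^2 + 22y^2 → 220u^2 + 220u v + 110v^2,

so the integral becomes

    ∬_R (220u^2 + 220u v + 110v^2) · |J| du dv = ∫_0^2 ∫_0^3 (1100u^2 + 1100u v + 550v^2) dv du.

Inner (v): 3300u^2 + 4950u + 4950.
Outer (u): 28600.

Therefore ∬_D (22x^2 + 22y^2) dx dy = 28600.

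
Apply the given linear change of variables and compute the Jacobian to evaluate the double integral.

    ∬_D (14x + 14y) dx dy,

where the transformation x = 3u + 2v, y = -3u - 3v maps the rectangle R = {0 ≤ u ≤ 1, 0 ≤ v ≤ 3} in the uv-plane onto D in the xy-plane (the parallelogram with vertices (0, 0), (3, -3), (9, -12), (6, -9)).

Compute the Jacobian determinant of (x, y) with respect to (u, v):

    ∂(x,y)/∂(u,v) = | 3  2 | = (3)(-3) - (2)(-3) = -3.
                   | -3  -3 |

Its absolute value is |J| = 3 (the area scaling factor).

Substituting x = 3u + 2v, y = -3u - 3v into the integrand,

    14x + 14y → -14v,

so the integral becomes

    ∬_R (-14v) · |J| du dv = ∫_0^1 ∫_0^3 (-42v) dv du.

Inner (v): -189.
Outer (u): -189.

Therefore ∬_D (14x + 14y) dx dy = -189.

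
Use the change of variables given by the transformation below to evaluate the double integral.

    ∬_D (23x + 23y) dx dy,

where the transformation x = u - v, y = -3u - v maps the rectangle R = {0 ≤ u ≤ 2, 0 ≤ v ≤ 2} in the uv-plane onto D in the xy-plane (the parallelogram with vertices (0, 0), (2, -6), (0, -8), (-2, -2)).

Compute the Jacobian determinant of (x, y) with respect to (u, v):

    ∂(x,y)/∂(u,v) = | 1  -1 | = (1)(-1) - (-1)(-3) = -4.
                   | -3  -1 |

Its absolute value is |J| = 4 (the area scaling factor).

Substituting x = u - v, y = -3u - v into the integrand,

    23x + 23y → -46u - 46v,

so the integral becomes

    ∬_R (-46u - 46v) · |J| du dv = ∫_0^2 ∫_0^2 (-184u - 184v) dv du.

Inner (v): -368u - 368.
Outer (u): -1472.

Therefore ∬_D (23x + 23y) dx dy = -1472.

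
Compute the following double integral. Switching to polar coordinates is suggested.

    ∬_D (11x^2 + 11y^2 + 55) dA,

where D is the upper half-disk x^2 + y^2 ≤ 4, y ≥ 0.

The region D is 0 ≤ r ≤ 2, 0 ≤ θ ≤ π in polar coordinates, where x = r cos(θ), y = r sin(θ), and dA = r dr dθ.

Under the substitution, the integrand becomes 11r^2 + 55, so

    ∬_D (11x^2 + 11y^2 + 55) dA = ∫_{0}^{π} ∫_{0}^{2} (11r^2 + 55) · r dr dθ.

Inner integral (in r): ∫_{0}^{2} (11r^2 + 55) · r dr = 154.

Outer integral (in θ): ∫_{0}^{π} (154) dθ = 154π.

Therefore ∬_D (11x^2 + 11y^2 + 55) dA = 154π.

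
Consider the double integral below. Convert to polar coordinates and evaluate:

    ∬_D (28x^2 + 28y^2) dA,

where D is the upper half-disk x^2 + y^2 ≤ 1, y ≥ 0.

The region D is 0 ≤ r ≤ 1, 0 ≤ θ ≤ π in polar coordinates, where x = r cos(θ), y = r sin(θ), and dA = r dr dθ.

Under the substitution, the integrand becomes 28r^2, so

    ∬_D (28x^2 + 28y^2) dA = ∫_{0}^{π} ∫_{0}^{1} (28r^2) · r dr dθ.

Inner integral (in r): ∫_{0}^{1} (28r^2) · r dr = 7.

Outer integral (in θ): ∫_{0}^{π} (7) dθ = 7π.

Therefore ∬_D (28x^2 + 28y^2) dA = 7π.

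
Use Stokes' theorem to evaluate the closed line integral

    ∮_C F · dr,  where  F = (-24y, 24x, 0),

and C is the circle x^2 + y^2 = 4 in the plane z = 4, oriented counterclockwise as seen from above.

Let S be the flat disk x^2 + y^2 ≤ 4 in the plane z = 4, with upward unit normal n̂ = ẑ. By Stokes' theorem,

    ∮_C F · dr = ∬_S (∇ × F) · n̂ dS = ∬_D (curl F)_z dA,

where D is the disk x^2 + y^2 ≤ 4.

Compute the curl of F = (-24y, 24x, 0):
    (∇ × F)_x = ∂F_z/∂y - ∂F_y/∂z = 0,
    (∇ × F)_y = ∂F_x/∂z - ∂F_z/∂x = 0,
    (∇ × F)_z = ∂F_y/∂x - ∂F_x/∂y = 48.

On z = 4, (curl F)_z = 48.

Convert to polar (x = r cos θ, y = r sin θ, dA = r dr dθ); the integrand becomes 48, so

    ∬_D (curl F)_z dA = ∫_0^{2π} ∫_0^{2} (48) · r dr dθ.

Inner (r from 0 to 2): 96.
Outer (θ from 0 to 2π): 192π.

Therefore ∮_C F · dr = 192π.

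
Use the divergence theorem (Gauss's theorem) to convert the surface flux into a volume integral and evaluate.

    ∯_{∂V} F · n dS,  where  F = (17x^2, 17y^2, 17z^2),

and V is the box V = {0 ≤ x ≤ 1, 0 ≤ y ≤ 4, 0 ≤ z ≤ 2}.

By the divergence theorem,

    ∯_{∂V} F · n dS = ∭_V (∇ · F) dV.

Compute the divergence:
    ∇ · F = ∂F_x/∂x + ∂F_y/∂y + ∂F_z/∂z = 34x + 34y + 34z.

V is a rectangular box, so dV = dx dy dz with 0 ≤ x ≤ 1, 0 ≤ y ≤ 4, 0 ≤ z ≤ 2.

Integrate (34x + 34y + 34z) over V as an iterated integral:

    ∭_V (∇·F) dV = ∫_0^{1} ∫_0^{4} ∫_0^{2} (34x + 34y + 34z) dz dy dx.

Inner (z from 0 to 2): 68x + 68y + 68.
Middle (y from 0 to 4): 272x + 816.
Outer (x from 0 to 1): 952.

Therefore ∯_{∂V} F · n dS = 952.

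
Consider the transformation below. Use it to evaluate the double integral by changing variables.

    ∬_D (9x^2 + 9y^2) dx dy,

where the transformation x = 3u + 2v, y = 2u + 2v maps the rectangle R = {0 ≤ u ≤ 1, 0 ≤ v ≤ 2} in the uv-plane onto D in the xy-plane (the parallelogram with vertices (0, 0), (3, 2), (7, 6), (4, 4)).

Compute the Jacobian determinant of (x, y) with respect to (u, v):

    ∂(x,y)/∂(u,v) = | 3  2 | = (3)(2) - (2)(2) = 2.
                   | 2  2 |

Its absolute value is |J| = 2 (the area scaling factor).

Substituting x = 3u + 2v, y = 2u + 2v into the integrand,

    9x^2 + 9y^2 → 117u^2 + 180u v + 72v^2,

so the integral becomes

    ∬_R (117u^2 + 180u v + 72v^2) · |J| du dv = ∫_0^1 ∫_0^2 (234u^2 + 360u v + 144v^2) dv du.

Inner (v): 468u^2 + 720u + 384.
Outer (u): 900.

Therefore ∬_D (9x^2 + 9y^2) dx dy = 900.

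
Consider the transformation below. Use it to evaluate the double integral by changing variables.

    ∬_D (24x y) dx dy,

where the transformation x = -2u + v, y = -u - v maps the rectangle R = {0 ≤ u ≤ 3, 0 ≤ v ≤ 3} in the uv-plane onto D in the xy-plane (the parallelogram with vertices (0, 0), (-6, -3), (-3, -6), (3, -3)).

Compute the Jacobian determinant of (x, y) with respect to (u, v):

    ∂(x,y)/∂(u,v) = | -2  1 | = (-2)(-1) - (1)(-1) = 3.
                   | -1  -1 |

Its absolute value is |J| = 3 (the area scaling factor).

Substituting x = -2u + v, y = -u - v into the integrand,

    24x y → 48u^2 + 24u v - 24v^2,

so the integral becomes

    ∬_R (48u^2 + 24u v - 24v^2) · |J| du dv = ∫_0^3 ∫_0^3 (144u^2 + 72u v - 72v^2) dv du.

Inner (v): 432u^2 + 324u - 648.
Outer (u): 3402.

Therefore ∬_D (24x y) dx dy = 3402.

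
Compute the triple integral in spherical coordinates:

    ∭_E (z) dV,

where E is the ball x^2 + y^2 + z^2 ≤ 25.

In spherical coordinates, x = ρ sin(φ) cos(θ), y = ρ sin(φ) sin(θ), z = ρ cos(φ), and dV = ρ^2 sin(φ) dρ dφ dθ.

The integrand becomes ρ cos(φ), so

    ∭_E (z) dV = ∫_{0}^{2π} ∫_{0}^{π} ∫_{0}^{5} (ρ cos(φ)) · ρ^2 sin(φ) dρ dφ dθ.

Inner (ρ): 625sin(2φ)/8.
Middle (φ): 0.
Outer (θ): 0.

Therefore the triple integral equals 0.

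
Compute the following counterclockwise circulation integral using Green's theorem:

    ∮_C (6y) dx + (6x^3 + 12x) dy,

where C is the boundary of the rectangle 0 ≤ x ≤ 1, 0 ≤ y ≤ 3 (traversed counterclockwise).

Green's theorem converts the closed line integral into a double integral over the enclosed region D:

    ∮_C P dx + Q dy = ∬_D (∂Q/∂x - ∂P/∂y) dA.

Here P = 6y, Q = 6x^3 + 12x, so

    ∂Q/∂x = 18x^2 + 12,    ∂P/∂y = 6,
    ∂Q/∂x - ∂P/∂y = 18x^2 + 6.

D is the region 0 ≤ x ≤ 1, 0 ≤ y ≤ 3. Evaluating the double integral:

    ∬_D (18x^2 + 6) dA = ∫_0^{1} ∫_0^{3} (18x^2 + 6) dy dx.

Inner (y from 0 to 3): 54x^2 + 18.
Outer (x from 0 to 1): 36.

Therefore ∮_C P dx + Q dy = 36.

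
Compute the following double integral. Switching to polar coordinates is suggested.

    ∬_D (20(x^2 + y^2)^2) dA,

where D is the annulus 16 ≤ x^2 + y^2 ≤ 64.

The region D is 4 ≤ r ≤ 8, 0 ≤ θ ≤ 2π in polar coordinates, where x = r cos(θ), y = r sin(θ), and dA = r dr dθ.

Under the substitution, the integrand becomes 20r^4, so

    ∬_D (20(x^2 + y^2)^2) dA = ∫_{0}^{2π} ∫_{4}^{8} (20r^4) · r dr dθ.

Inner integral (in r): ∫_{4}^{8} (20r^4) · r dr = 860160.

Outer integral (in θ): ∫_{0}^{2π} (860160) dθ = 1720320π.

Therefore ∬_D (20(x^2 + y^2)^2) dA = 1720320π.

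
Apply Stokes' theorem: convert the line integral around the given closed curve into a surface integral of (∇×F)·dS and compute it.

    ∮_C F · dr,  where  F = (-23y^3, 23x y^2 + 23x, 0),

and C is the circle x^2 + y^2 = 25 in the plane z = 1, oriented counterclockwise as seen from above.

Let S be the flat disk x^2 + y^2 ≤ 25 in the plane z = 1, with upward unit normal n̂ = ẑ. By Stokes' theorem,

    ∮_C F · dr = ∬_S (∇ × F) · n̂ dS = ∬_D (curl F)_z dA,

where D is the disk x^2 + y^2 ≤ 25.

Compute the curl of F = (-23y^3, 23x y^2 + 23x, 0):
    (∇ × F)_x = ∂F_z/∂y - ∂F_y/∂z = 0,
    (∇ × F)_y = ∂F_x/∂z - ∂F_z/∂x = 0,
    (∇ × F)_z = ∂F_y/∂x - ∂F_x/∂y = 92y^2 + 23.

On z = 1, (curl F)_z = 92y^2 + 23.

Convert to polar (x = r cos θ, y = r sin θ, dA = r dr dθ); the integrand becomes 92r^2sin(θ)^2 + 23, so

    ∬_D (curl F)_z dA = ∫_0^{2π} ∫_0^{5} (92r^2sin(θ)^2 + 23) · r dr dθ.

Inner (r from 0 to 5): 14375sin(θ)^2 + 575/2.
Outer (θ from 0 to 2π): 14950π.

Therefore ∮_C F · dr = 14950π.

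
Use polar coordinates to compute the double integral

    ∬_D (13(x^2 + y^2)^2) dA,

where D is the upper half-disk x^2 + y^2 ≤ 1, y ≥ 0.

The region D is 0 ≤ r ≤ 1, 0 ≤ θ ≤ π in polar coordinates, where x = r cos(θ), y = r sin(θ), and dA = r dr dθ.

Under the substitution, the integrand becomes 13r^4, so

    ∬_D (13(x^2 + y^2)^2) dA = ∫_{0}^{π} ∫_{0}^{1} (13r^4) · r dr dθ.

Inner integral (in r): ∫_{0}^{1} (13r^4) · r dr = 13/6.

Outer integral (in θ): ∫_{0}^{π} (13/6) dθ = 13π/6.

Therefore ∬_D (13(x^2 + y^2)^2) dA = 13π/6.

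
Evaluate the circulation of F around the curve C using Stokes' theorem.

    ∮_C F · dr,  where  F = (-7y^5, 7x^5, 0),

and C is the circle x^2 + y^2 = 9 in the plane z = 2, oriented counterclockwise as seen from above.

Let S be the flat disk x^2 + y^2 ≤ 9 in the plane z = 2, with upward unit normal n̂ = ẑ. By Stokes' theorem,

    ∮_C F · dr = ∬_S (∇ × F) · n̂ dS = ∬_D (curl F)_z dA,

where D is the disk x^2 + y^2 ≤ 9.

Compute the curl of F = (-7y^5, 7x^5, 0):
    (∇ × F)_x = ∂F_z/∂y - ∂F_y/∂z = 0,
    (∇ × F)_y = ∂F_x/∂z - ∂F_z/∂x = 0,
    (∇ × F)_z = ∂F_y/∂x - ∂F_x/∂y = 35x^4 + 35y^4.

On z = 2, (curl F)_z = 35x^4 + 35y^4.

Convert to polar (x = r cos θ, y = r sin θ, dA = r dr dθ); the integrand becomes 35r^4(sin(θ)^4 + cos(θ)^4), so

    ∬_D (curl F)_z dA = ∫_0^{2π} ∫_0^{3} (35r^4(sin(θ)^4 + cos(θ)^4)) · r dr dθ.

Inner (r from 0 to 3): 8505sin(θ)^4/2 + 8505cos(θ)^4/2.
Outer (θ from 0 to 2π): 25515π/4.

Therefore ∮_C F · dr = 25515π/4.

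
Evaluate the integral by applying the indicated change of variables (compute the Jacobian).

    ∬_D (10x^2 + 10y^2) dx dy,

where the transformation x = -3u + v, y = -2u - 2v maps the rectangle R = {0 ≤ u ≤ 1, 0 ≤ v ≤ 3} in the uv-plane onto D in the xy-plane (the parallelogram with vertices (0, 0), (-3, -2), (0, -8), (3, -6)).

Compute the Jacobian determinant of (x, y) with respect to (u, v):

    ∂(x,y)/∂(u,v) = | -3  1 | = (-3)(-2) - (1)(-2) = 8.
                   | -2  -2 |

Its absolute value is |J| = 8 (the area scaling factor).

Substituting x = -3u + v, y = -2u - 2v into the integrand,

    10x^2 + 10y^2 → 130u^2 + 20u v + 50v^2,

so the integral becomes

    ∬_R (130u^2 + 20u v + 50v^2) · |J| du dv = ∫_0^1 ∫_0^3 (1040u^2 + 160u v + 400v^2) dv du.

Inner (v): 3120u^2 + 720u + 3600.
Outer (u): 5000.

Therefore ∬_D (10x^2 + 10y^2) dx dy = 5000.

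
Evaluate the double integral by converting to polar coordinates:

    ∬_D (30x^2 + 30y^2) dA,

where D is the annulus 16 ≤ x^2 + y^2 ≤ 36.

The region D is 4 ≤ r ≤ 6, 0 ≤ θ ≤ 2π in polar coordinates, where x = r cos(θ), y = r sin(θ), and dA = r dr dθ.

Under the substitution, the integrand becomes 30r^2, so

    ∬_D (30x^2 + 30y^2) dA = ∫_{0}^{2π} ∫_{4}^{6} (30r^2) · r dr dθ.

Inner integral (in r): ∫_{4}^{6} (30r^2) · r dr = 7800.

Outer integral (in θ): ∫_{0}^{2π} (7800) dθ = 15600π.

Therefore ∬_D (30x^2 + 30y^2) dA = 15600π.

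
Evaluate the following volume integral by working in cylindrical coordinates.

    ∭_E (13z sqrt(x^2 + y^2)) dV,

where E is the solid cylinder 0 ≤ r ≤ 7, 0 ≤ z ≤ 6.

In cylindrical coordinates, x = r cos(θ), y = r sin(θ), z = z, and dV = r dr dθ dz.

The integrand becomes 13r z, so

    ∭_E (13z sqrt(x^2 + y^2)) dV = ∫_{0}^{2π} ∫_{0}^{7} ∫_{0}^{6} (13r z) · r dz dr dθ.

Inner (z): 234r^2.
Middle (r from 0 to 7): 26754.
Outer (θ): 53508π.

Therefore the triple integral equals 53508π.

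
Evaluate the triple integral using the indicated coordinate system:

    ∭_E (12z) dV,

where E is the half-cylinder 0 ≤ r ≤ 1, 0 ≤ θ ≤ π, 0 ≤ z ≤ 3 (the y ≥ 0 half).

In cylindrical coordinates, x = r cos(θ), y = r sin(θ), z = z, and dV = r dr dθ dz.

The integrand becomes 12z, so

    ∭_E (12z) dV = ∫_{0}^{π} ∫_{0}^{1} ∫_{0}^{3} (12z) · r dz dr dθ.

Inner (z): 54r.
Middle (r from 0 to 1): 27.
Outer (θ): 27π.

Therefore the triple integral equals 27π.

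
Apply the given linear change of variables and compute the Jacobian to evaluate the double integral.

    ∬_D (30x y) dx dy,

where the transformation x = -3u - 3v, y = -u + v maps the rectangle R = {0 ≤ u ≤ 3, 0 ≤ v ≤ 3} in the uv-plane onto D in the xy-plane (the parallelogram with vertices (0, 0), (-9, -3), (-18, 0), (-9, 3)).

Compute the Jacobian determinant of (x, y) with respect to (u, v):

    ∂(x,y)/∂(u,v) = | -3  -3 | = (-3)(1) - (-3)(-1) = -6.
                   | -1  1 |

Its absolute value is |J| = 6 (the area scaling factor).

Substituting x = -3u - 3v, y = -u + v into the integrand,

    30x y → 90u^2 - 90v^2,

so the integral becomes

    ∬_R (90u^2 - 90v^2) · |J| du dv = ∫_0^3 ∫_0^3 (540u^2 - 540v^2) dv du.

Inner (v): 1620u^2 - 4860.
Outer (u): 0.

Therefore ∬_D (30x y) dx dy = 0.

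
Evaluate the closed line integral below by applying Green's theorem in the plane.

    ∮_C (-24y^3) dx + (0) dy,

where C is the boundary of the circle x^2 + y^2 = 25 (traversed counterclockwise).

Green's theorem converts the closed line integral into a double integral over the enclosed region D:

    ∮_C P dx + Q dy = ∬_D (∂Q/∂x - ∂P/∂y) dA.

Here P = -24y^3, Q = 0, so

    ∂Q/∂x = 0,    ∂P/∂y = -72y^2,
    ∂Q/∂x - ∂P/∂y = 72y^2.

D is the region x^2 + y^2 ≤ 25. Evaluating the double integral:

In polar coordinates (x = r cos θ, y = r sin θ, dA = r dr dθ) the integrand becomes 72r^2sin(θ)^2, so

    ∬_D (72y^2) dA = ∫_0^{2π} ∫_0^{5} (72r^2sin(θ)^2) · r dr dθ.

Inner (r from 0 to 5): 11250sin(θ)^2.
Outer (θ from 0 to 2π): 11250π.

Therefore ∮_C P dx + Q dy = 11250π.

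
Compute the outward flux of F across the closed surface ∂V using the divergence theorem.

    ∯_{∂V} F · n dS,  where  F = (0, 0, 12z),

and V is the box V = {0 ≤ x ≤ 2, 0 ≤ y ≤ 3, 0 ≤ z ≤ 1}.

By the divergence theorem,

    ∯_{∂V} F · n dS = ∭_V (∇ · F) dV.

Compute the divergence:
    ∇ · F = ∂F_x/∂x + ∂F_y/∂y + ∂F_z/∂z = 0 + 0 + 12 = 12.

V is a rectangular box, so dV = dx dy dz with 0 ≤ x ≤ 2, 0 ≤ y ≤ 3, 0 ≤ z ≤ 1.

Integrate (12) over V as an iterated integral:

    ∭_V (∇·F) dV = ∫_0^{2} ∫_0^{3} ∫_0^{1} (12) dz dy dx.

Inner (z from 0 to 1): 12.
Middle (y from 0 to 3): 36.
Outer (x from 0 to 2): 72.

Therefore ∯_{∂V} F · n dS = 72.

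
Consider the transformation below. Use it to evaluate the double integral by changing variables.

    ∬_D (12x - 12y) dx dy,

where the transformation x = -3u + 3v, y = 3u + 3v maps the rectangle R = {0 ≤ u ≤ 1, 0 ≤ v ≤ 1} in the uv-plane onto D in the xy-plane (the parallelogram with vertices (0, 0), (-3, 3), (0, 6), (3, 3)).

Compute the Jacobian determinant of (x, y) with respect to (u, v):

    ∂(x,y)/∂(u,v) = | -3  3 | = (-3)(3) - (3)(3) = -18.
                   | 3  3 |

Its absolute value is |J| = 18 (the area scaling factor).

Substituting x = -3u + 3v, y = 3u + 3v into the integrand,

    12x - 12y → -72u,

so the integral becomes

    ∬_R (-72u) · |J| du dv = ∫_0^1 ∫_0^1 (-1296u) dv du.

Inner (v): -1296u.
Outer (u): -648.

Therefore ∬_D (12x - 12y) dx dy = -648.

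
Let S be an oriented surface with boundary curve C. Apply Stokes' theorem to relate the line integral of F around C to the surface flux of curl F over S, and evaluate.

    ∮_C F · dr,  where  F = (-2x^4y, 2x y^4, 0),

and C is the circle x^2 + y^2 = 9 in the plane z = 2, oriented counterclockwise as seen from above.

Let S be the flat disk x^2 + y^2 ≤ 9 in the plane z = 2, with upward unit normal n̂ = ẑ. By Stokes' theorem,

    ∮_C F · dr = ∬_S (∇ × F) · n̂ dS = ∬_D (curl F)_z dA,

where D is the disk x^2 + y^2 ≤ 9.

Compute the curl of F = (-2x^4y, 2x y^4, 0):
    (∇ × F)_x = ∂F_z/∂y - ∂F_y/∂z = 0,
    (∇ × F)_y = ∂F_x/∂z - ∂F_z/∂x = 0,
    (∇ × F)_z = ∂F_y/∂x - ∂F_x/∂y = 2x^4 + 2y^4.

On z = 2, (curl F)_z = 2x^4 + 2y^4.

Convert to polar (x = r cos θ, y = r sin θ, dA = r dr dθ); the integrand becomes 2r^4(sin(θ)^4 + cos(θ)^4), so

    ∬_D (curl F)_z dA = ∫_0^{2π} ∫_0^{3} (2r^4(sin(θ)^4 + cos(θ)^4)) · r dr dθ.

Inner (r from 0 to 3): 243sin(θ)^4 + 243cos(θ)^4.
Outer (θ from 0 to 2π): 729π/2.

Therefore ∮_C F · dr = 729π/2.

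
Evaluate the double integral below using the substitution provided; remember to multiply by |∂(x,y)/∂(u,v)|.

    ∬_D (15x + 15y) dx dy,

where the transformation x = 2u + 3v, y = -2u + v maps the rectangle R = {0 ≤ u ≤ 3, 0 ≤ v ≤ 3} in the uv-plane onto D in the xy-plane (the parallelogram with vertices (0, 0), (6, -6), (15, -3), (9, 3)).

Compute the Jacobian determinant of (x, y) with respect to (u, v):

    ∂(x,y)/∂(u,v) = | 2  3 | = (2)(1) - (3)(-2) = 8.
                   | -2  1 |

Its absolute value is |J| = 8 (the area scaling factor).

Substituting x = 2u + 3v, y = -2u + v into the integrand,

    15x + 15y → 60v,

so the integral becomes

    ∬_R (60v) · |J| du dv = ∫_0^3 ∫_0^3 (480v) dv du.

Inner (v): 2160.
Outer (u): 6480.

Therefore ∬_D (15x + 15y) dx dy = 6480.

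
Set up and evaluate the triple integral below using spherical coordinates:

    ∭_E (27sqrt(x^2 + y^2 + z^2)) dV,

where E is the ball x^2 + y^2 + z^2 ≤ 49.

In spherical coordinates, x = ρ sin(φ) cos(θ), y = ρ sin(φ) sin(θ), z = ρ cos(φ), and dV = ρ^2 sin(φ) dρ dφ dθ.

The integrand becomes 27ρ, so

    ∭_E (27sqrt(x^2 + y^2 + z^2)) dV = ∫_{0}^{2π} ∫_{0}^{π} ∫_{0}^{7} (27ρ) · ρ^2 sin(φ) dρ dφ dθ.

Inner (ρ): 64827sin(φ)/4.
Middle (φ): 64827/2.
Outer (θ): 64827π.

Therefore the triple integral equals 64827π.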